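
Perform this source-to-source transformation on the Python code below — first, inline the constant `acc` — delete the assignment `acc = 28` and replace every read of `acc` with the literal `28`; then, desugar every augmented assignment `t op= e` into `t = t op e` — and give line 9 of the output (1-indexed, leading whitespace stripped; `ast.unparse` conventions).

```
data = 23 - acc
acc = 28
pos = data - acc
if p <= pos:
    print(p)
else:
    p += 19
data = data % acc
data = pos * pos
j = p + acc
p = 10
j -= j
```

Transformed code:
data = 23 - 28
pos = data - 28
if p <= pos:
    print(p)
else:
    p = p + 19
data = data % 28
data = pos * pos
j = p + 28
p = 10
j = j - j

j = p + 28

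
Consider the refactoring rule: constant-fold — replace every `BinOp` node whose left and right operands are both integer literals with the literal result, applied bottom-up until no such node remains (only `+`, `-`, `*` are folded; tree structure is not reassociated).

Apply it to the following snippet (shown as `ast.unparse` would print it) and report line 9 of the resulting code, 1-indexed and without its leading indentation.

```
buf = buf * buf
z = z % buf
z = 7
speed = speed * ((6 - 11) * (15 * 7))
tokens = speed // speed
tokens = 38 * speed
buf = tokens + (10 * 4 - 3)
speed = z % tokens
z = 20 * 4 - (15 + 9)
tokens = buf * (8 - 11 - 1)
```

z = 56

Transformed code:
buf = buf * buf
z = z % buf
z = 7
speed = speed * -525
tokens = speed // speed
tokens = 38 * speed
buf = tokens + 37
speed = z % tokens
z = 56
tokens = buf * -4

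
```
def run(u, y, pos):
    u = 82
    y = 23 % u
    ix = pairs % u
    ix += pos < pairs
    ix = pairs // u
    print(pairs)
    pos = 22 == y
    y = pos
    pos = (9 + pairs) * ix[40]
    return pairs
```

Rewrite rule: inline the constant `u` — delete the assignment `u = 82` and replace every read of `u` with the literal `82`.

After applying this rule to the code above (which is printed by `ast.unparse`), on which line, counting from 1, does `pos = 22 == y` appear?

Transformed code:
def run(u, y, pos):
    y = 23 % 82
    ix = pairs % 82
    ix += pos < pairs
    ix = pairs // 82
    print(pairs)
    pos = 22 == y
    y = pos
    pos = (9 + pairs) * ix[40]
    return pairs

7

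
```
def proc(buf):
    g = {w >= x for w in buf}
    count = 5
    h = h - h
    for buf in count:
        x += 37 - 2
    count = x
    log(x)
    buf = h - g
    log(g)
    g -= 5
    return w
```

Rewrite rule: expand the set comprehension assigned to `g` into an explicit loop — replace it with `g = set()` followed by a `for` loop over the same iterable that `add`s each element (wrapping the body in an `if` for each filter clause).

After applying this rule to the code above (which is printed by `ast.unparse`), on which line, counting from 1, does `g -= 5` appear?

Transformed code:
def proc(buf):
    g = set()
    for w in buf:
        g.add(w >= x)
    count = 5
    h = h - h
    for buf in count:
        x += 37 - 2
    count = x
    log(x)
    buf = h - g
    log(g)
    g -= 5
    return w

13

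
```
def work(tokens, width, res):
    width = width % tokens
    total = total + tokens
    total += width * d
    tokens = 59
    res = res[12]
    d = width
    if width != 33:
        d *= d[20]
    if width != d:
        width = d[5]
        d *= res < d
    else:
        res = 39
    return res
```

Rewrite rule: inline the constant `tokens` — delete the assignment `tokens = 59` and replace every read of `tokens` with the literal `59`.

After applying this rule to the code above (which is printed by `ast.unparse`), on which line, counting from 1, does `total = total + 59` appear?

3

Transformed code:
def work(tokens, width, res):
    width = width % 59
    total = total + 59
    total += width * d
    res = res[12]
    d = width
    if width != 33:
        d *= d[20]
    if width != d:
        width = d[5]
        d *= res < d
    else:
        res = 39
    return res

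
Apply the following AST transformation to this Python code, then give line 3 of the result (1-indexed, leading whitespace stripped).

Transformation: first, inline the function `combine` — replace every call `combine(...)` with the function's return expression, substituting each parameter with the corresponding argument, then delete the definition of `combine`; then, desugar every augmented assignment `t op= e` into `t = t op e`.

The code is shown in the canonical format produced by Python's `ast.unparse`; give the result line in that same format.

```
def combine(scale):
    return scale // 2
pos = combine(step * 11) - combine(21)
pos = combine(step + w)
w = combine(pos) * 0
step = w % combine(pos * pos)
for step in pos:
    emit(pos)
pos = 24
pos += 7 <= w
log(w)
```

w = pos // 2 * 0

Transformed code:
pos = step * 11 // 2 - 21 // 2
pos = (step + w) // 2
w = pos // 2 * 0
step = w % (pos * pos // 2)
for step in pos:
    emit(pos)
pos = 24
pos = pos + (7 <= w)
log(w)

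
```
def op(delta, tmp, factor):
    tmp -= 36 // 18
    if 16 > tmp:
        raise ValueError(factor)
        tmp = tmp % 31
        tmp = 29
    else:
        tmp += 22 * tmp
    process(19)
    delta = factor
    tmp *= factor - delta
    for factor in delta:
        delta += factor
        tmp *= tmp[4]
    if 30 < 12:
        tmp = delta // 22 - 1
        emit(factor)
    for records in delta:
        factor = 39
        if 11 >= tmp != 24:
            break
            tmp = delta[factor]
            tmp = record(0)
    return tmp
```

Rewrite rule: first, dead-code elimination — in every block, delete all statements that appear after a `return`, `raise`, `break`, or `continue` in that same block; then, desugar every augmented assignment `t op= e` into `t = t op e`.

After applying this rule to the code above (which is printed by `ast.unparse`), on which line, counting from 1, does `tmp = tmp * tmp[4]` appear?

Transformed code:
def op(delta, tmp, factor):
    tmp = tmp - 36 // 18
    if 16 > tmp:
        raise ValueError(factor)
    else:
        tmp = tmp + 22 * tmp
    process(19)
    delta = factor
    tmp = tmp * (factor - delta)
    for factor in delta:
        delta = delta + factor
        tmp = tmp * tmp[4]
    if 30 < 12:
        tmp = delta // 22 - 1
        emit(factor)
    for records in delta:
        factor = 39
        if 11 >= tmp != 24:
            break
    return tmp

12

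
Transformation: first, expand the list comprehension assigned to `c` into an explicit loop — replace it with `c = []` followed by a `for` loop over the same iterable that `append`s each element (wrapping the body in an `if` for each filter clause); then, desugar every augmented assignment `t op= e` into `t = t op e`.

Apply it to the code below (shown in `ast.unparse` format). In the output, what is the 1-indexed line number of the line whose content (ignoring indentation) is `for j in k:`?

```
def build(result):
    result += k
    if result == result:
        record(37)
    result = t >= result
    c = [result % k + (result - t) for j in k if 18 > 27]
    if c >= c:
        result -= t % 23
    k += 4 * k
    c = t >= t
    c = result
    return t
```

7

Transformed code:
def build(result):
    result = result + k
    if result == result:
        record(37)
    result = t >= result
    c = []
    for j in k:
        if 18 > 27:
            c.append(result % k + (result - t))
    if c >= c:
        result = result - t % 23
    k = k + 4 * k
    c = t >= t
    c = result
    return t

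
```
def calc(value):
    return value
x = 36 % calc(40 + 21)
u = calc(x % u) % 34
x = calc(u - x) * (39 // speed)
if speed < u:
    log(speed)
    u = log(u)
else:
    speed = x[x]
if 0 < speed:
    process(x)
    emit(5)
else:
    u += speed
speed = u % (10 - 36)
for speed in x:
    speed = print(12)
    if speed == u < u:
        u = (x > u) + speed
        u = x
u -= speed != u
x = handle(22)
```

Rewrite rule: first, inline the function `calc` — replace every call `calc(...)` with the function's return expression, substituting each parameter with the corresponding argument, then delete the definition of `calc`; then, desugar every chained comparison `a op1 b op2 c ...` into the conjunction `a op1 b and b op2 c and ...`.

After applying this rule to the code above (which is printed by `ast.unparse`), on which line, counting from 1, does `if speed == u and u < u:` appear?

17

Transformed code:
x = 36 % (40 + 21)
u = x % u % 34
x = (u - x) * (39 // speed)
if speed < u:
    log(speed)
    u = log(u)
else:
    speed = x[x]
if 0 < speed:
    process(x)
    emit(5)
else:
    u += speed
speed = u % (10 - 36)
for speed in x:
    speed = print(12)
    if speed == u and u < u:
        u = (x > u) + speed
        u = x
u -= speed != u
x = handle(22)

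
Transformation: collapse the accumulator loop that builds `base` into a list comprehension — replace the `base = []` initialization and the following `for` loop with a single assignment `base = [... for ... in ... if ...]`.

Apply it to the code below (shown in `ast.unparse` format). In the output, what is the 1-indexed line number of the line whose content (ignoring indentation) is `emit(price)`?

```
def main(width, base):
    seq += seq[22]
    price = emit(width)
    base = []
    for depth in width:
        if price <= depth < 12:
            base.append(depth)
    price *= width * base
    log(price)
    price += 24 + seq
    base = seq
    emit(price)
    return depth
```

Transformed code:
def main(width, base):
    seq += seq[22]
    price = emit(width)
    base = [depth for depth in width if price <= depth < 12]
    price *= width * base
    log(price)
    price += 24 + seq
    base = seq
    emit(price)
    return depth

9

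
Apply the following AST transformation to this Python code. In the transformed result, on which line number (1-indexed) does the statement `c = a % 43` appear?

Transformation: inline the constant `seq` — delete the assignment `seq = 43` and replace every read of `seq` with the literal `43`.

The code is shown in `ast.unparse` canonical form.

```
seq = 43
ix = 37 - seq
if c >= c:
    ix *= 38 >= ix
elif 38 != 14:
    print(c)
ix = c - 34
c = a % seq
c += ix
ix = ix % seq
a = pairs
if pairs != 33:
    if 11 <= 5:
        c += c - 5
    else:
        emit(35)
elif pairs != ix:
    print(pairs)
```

7

Transformed code:
ix = 37 - 43
if c >= c:
    ix *= 38 >= ix
elif 38 != 14:
    print(c)
ix = c - 34
c = a % 43
c += ix
ix = ix % 43
a = pairs
if pairs != 33:
    if 11 <= 5:
        c += c - 5
    else:
        emit(35)
elif pairs != ix:
    print(pairs)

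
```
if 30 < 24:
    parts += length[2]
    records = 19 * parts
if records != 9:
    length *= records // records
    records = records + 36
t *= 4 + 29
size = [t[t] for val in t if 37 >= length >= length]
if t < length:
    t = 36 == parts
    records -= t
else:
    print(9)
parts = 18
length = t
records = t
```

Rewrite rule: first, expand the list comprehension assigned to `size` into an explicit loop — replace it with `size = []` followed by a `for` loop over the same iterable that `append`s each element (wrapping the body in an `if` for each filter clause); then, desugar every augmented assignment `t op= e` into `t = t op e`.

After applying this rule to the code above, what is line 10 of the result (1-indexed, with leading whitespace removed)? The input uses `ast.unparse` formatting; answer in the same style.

if 37 >= length >= length:

Transformed code:
if 30 < 24:
    parts = parts + length[2]
    records = 19 * parts
if records != 9:
    length = length * (records // records)
    records = records + 36
t = t * (4 + 29)
size = []
for val in t:
    if 37 >= length >= length:
        size.append(t[t])
if t < length:
    t = 36 == parts
    records = records - t
else:
    print(9)
parts = 18
length = t
records = t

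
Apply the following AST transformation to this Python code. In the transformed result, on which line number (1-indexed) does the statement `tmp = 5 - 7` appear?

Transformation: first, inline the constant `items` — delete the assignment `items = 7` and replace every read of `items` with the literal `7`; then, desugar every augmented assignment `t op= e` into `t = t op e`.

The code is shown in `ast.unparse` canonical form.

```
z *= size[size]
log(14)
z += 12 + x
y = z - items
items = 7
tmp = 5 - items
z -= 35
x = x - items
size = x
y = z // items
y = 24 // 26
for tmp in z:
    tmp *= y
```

Transformed code:
z = z * size[size]
log(14)
z = z + (12 + x)
y = z - 7
tmp = 5 - 7
z = z - 35
x = x - 7
size = x
y = z // 7
y = 24 // 26
for tmp in z:
    tmp = tmp * y

5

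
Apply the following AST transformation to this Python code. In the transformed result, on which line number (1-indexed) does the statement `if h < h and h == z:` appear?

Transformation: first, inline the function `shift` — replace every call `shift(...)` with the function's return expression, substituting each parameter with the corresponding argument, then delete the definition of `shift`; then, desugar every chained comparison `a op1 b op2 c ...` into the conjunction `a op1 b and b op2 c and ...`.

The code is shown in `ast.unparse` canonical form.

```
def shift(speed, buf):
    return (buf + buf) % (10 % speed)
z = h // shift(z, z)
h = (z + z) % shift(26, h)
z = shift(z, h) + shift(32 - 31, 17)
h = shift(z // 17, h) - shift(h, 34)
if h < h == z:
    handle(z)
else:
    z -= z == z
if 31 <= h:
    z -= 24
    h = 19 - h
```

Transformed code:
z = h // ((z + z) % (10 % z))
h = (z + z) % ((h + h) % (10 % 26))
z = (h + h) % (10 % z) + (17 + 17) % (10 % (32 - 31))
h = (h + h) % (10 % (z // 17)) - (34 + 34) % (10 % h)
if h < h and h == z:
    handle(z)
else:
    z -= z == z
if 31 <= h:
    z -= 24
    h = 19 - h

5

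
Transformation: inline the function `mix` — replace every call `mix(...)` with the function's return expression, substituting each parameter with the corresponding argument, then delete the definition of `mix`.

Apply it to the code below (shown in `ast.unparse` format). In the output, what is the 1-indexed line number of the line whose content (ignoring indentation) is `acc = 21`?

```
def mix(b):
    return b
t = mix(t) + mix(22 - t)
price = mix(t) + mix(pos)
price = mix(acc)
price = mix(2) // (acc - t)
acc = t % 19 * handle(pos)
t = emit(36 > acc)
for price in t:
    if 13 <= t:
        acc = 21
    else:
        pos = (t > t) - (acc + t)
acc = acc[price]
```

Transformed code:
t = t + (22 - t)
price = t + pos
price = acc
price = 2 // (acc - t)
acc = t % 19 * handle(pos)
t = emit(36 > acc)
for price in t:
    if 13 <= t:
        acc = 21
    else:
        pos = (t > t) - (acc + t)
acc = acc[price]

9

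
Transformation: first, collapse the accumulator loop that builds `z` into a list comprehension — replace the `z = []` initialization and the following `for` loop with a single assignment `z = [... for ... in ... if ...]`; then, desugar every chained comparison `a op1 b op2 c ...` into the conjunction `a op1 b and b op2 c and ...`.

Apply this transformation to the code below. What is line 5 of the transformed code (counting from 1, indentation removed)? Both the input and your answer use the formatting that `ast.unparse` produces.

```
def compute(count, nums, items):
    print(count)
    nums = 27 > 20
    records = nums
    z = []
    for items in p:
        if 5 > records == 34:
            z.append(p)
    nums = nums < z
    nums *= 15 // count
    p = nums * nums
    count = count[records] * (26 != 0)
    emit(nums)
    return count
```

Transformed code:
def compute(count, nums, items):
    print(count)
    nums = 27 > 20
    records = nums
    z = [p for items in p if 5 > records and records == 34]
    nums = nums < z
    nums *= 15 // count
    p = nums * nums
    count = count[records] * (26 != 0)
    emit(nums)
    return count

z = [p for items in p if 5 > records and records == 34]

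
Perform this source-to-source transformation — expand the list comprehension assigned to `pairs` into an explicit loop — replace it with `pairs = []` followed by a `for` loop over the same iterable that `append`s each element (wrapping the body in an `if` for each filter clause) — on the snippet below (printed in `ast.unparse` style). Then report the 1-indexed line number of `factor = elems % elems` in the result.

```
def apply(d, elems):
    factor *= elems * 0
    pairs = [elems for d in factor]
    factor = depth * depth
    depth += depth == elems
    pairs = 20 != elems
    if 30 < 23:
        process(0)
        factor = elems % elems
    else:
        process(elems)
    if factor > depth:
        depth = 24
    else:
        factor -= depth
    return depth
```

Transformed code:
def apply(d, elems):
    factor *= elems * 0
    pairs = []
    for d in factor:
        pairs.append(elems)
    factor = depth * depth
    depth += depth == elems
    pairs = 20 != elems
    if 30 < 23:
        process(0)
        factor = elems % elems
    else:
        process(elems)
    if factor > depth:
        depth = 24
    else:
        factor -= depth
    return depth

11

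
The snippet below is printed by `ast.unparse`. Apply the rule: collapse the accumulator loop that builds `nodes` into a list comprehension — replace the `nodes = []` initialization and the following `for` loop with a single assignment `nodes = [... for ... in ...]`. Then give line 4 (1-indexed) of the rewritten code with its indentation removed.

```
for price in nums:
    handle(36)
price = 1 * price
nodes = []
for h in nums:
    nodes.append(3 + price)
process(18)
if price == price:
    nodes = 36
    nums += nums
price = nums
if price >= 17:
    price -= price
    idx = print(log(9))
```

nodes = [3 + price for h in nums]

Transformed code:
for price in nums:
    handle(36)
price = 1 * price
nodes = [3 + price for h in nums]
process(18)
if price == price:
    nodes = 36
    nums += nums
price = nums
if price >= 17:
    price -= price
    idx = print(log(9))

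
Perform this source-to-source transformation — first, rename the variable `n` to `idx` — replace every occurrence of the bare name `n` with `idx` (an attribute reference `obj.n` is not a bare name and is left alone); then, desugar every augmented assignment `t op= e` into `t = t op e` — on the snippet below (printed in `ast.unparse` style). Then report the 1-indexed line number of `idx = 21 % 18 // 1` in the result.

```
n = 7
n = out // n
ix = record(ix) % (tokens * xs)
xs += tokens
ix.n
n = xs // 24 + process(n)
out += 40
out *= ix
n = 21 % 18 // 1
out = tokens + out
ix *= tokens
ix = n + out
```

9

Transformed code:
idx = 7
idx = out // idx
ix = record(ix) % (tokens * xs)
xs = xs + tokens
ix.n
idx = xs // 24 + process(idx)
out = out + 40
out = out * ix
idx = 21 % 18 // 1
out = tokens + out
ix = ix * tokens
ix = idx + out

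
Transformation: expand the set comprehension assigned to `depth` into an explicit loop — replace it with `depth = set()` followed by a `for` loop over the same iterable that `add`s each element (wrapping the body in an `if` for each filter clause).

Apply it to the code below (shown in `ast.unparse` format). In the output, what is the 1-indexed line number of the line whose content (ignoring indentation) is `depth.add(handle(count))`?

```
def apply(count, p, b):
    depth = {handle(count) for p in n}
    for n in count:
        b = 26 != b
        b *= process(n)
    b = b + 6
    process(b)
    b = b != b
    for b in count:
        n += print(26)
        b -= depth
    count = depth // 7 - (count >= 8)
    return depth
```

Transformed code:
def apply(count, p, b):
    depth = set()
    for p in n:
        depth.add(handle(count))
    for n in count:
        b = 26 != b
        b *= process(n)
    b = b + 6
    process(b)
    b = b != b
    for b in count:
        n += print(26)
        b -= depth
    count = depth // 7 - (count >= 8)
    return depth

4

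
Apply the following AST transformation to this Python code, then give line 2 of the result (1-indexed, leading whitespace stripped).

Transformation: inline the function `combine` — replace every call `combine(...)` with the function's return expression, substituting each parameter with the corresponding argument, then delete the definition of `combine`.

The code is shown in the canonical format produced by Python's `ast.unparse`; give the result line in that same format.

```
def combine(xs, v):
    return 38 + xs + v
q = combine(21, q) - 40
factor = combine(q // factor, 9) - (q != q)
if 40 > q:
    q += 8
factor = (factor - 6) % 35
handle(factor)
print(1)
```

factor = 38 + q // factor + 9 - (q != q)

Transformed code:
q = 38 + 21 + q - 40
factor = 38 + q // factor + 9 - (q != q)
if 40 > q:
    q += 8
factor = (factor - 6) % 35
handle(factor)
print(1)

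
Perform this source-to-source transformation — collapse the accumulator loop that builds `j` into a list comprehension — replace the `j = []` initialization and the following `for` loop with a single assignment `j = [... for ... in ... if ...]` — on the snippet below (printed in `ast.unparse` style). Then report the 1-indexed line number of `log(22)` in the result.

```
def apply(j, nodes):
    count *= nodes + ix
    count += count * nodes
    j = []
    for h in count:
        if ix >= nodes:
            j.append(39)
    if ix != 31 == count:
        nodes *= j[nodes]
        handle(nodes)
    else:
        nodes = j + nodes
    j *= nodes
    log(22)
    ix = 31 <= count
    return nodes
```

11

Transformed code:
def apply(j, nodes):
    count *= nodes + ix
    count += count * nodes
    j = [39 for h in count if ix >= nodes]
    if ix != 31 == count:
        nodes *= j[nodes]
        handle(nodes)
    else:
        nodes = j + nodes
    j *= nodes
    log(22)
    ix = 31 <= count
    return nodes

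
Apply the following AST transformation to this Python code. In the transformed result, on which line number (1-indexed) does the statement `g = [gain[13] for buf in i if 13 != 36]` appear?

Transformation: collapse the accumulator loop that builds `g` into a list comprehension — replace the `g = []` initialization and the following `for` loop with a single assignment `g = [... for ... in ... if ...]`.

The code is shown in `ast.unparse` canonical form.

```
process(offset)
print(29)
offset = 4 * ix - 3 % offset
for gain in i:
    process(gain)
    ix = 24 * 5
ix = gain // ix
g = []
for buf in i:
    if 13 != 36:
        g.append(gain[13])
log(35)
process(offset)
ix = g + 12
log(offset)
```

Transformed code:
process(offset)
print(29)
offset = 4 * ix - 3 % offset
for gain in i:
    process(gain)
    ix = 24 * 5
ix = gain // ix
g = [gain[13] for buf in i if 13 != 36]
log(35)
process(offset)
ix = g + 12
log(offset)

8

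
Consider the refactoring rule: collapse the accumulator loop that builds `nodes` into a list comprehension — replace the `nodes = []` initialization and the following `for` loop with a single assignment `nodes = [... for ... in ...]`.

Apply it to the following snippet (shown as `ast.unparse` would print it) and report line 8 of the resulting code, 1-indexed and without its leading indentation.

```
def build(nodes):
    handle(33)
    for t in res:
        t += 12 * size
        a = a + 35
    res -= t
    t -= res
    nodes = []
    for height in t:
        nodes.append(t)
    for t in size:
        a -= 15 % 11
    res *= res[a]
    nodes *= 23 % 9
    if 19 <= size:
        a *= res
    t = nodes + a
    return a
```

Transformed code:
def build(nodes):
    handle(33)
    for t in res:
        t += 12 * size
        a = a + 35
    res -= t
    t -= res
    nodes = [t for height in t]
    for t in size:
        a -= 15 % 11
    res *= res[a]
    nodes *= 23 % 9
    if 19 <= size:
        a *= res
    t = nodes + a
    return a

nodes = [t for height in t]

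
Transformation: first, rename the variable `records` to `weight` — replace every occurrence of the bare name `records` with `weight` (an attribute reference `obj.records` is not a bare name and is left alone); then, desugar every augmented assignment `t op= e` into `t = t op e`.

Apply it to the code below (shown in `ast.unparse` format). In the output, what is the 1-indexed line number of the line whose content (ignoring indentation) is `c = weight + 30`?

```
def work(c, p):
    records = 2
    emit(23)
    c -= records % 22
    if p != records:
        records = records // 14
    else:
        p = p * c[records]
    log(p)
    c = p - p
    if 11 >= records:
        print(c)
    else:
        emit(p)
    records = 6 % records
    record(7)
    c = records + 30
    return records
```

17

Transformed code:
def work(c, p):
    weight = 2
    emit(23)
    c = c - weight % 22
    if p != weight:
        weight = weight // 14
    else:
        p = p * c[weight]
    log(p)
    c = p - p
    if 11 >= weight:
        print(c)
    else:
        emit(p)
    weight = 6 % weight
    record(7)
    c = weight + 30
    return weight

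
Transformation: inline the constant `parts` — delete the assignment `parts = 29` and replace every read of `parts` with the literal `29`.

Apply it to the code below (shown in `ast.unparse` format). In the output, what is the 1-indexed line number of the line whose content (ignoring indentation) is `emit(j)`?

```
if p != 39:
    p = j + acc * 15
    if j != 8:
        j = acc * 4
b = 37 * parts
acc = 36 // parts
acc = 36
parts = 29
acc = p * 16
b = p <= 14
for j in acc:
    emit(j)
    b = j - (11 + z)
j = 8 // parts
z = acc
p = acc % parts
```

Transformed code:
if p != 39:
    p = j + acc * 15
    if j != 8:
        j = acc * 4
b = 37 * 29
acc = 36 // 29
acc = 36
acc = p * 16
b = p <= 14
for j in acc:
    emit(j)
    b = j - (11 + z)
j = 8 // 29
z = acc
p = acc % 29

11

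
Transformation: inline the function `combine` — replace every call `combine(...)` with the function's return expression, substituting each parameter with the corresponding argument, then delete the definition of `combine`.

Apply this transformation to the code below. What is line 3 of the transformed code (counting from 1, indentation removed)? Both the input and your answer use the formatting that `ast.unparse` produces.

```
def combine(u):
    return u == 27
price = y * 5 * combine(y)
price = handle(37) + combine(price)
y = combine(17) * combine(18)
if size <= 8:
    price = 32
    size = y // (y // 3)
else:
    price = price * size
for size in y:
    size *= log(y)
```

y = (17 == 27) * (18 == 27)

Transformed code:
price = y * 5 * (y == 27)
price = handle(37) + (price == 27)
y = (17 == 27) * (18 == 27)
if size <= 8:
    price = 32
    size = y // (y // 3)
else:
    price = price * size
for size in y:
    size *= log(y)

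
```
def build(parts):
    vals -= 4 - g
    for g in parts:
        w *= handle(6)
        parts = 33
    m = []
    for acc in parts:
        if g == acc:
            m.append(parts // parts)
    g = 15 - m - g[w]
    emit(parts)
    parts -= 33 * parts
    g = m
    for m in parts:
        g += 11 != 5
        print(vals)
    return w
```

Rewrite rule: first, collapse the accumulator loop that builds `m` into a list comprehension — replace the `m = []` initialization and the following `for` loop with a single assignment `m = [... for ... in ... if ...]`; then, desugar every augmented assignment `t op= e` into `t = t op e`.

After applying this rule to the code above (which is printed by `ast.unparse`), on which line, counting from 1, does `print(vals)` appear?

13

Transformed code:
def build(parts):
    vals = vals - (4 - g)
    for g in parts:
        w = w * handle(6)
        parts = 33
    m = [parts // parts for acc in parts if g == acc]
    g = 15 - m - g[w]
    emit(parts)
    parts = parts - 33 * parts
    g = m
    for m in parts:
        g = g + (11 != 5)
        print(vals)
    return w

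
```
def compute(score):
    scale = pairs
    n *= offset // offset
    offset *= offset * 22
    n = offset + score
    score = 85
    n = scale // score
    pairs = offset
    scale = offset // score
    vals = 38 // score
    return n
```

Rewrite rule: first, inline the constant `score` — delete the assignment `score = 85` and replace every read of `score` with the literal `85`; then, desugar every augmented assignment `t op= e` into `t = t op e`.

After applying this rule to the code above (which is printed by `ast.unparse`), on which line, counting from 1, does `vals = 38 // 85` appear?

Transformed code:
def compute(score):
    scale = pairs
    n = n * (offset // offset)
    offset = offset * (offset * 22)
    n = offset + 85
    n = scale // 85
    pairs = offset
    scale = offset // 85
    vals = 38 // 85
    return n

9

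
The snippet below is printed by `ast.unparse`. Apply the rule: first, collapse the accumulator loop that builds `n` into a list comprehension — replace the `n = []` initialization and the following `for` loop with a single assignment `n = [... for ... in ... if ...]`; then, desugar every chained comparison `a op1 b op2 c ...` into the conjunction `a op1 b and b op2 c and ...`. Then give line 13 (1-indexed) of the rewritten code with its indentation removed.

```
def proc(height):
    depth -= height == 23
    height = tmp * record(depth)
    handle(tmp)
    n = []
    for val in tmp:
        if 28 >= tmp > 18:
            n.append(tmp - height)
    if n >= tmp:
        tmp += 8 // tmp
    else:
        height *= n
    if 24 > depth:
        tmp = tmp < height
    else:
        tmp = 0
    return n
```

Transformed code:
def proc(height):
    depth -= height == 23
    height = tmp * record(depth)
    handle(tmp)
    n = [tmp - height for val in tmp if 28 >= tmp and tmp > 18]
    if n >= tmp:
        tmp += 8 // tmp
    else:
        height *= n
    if 24 > depth:
        tmp = tmp < height
    else:
        tmp = 0
    return n

tmp = 0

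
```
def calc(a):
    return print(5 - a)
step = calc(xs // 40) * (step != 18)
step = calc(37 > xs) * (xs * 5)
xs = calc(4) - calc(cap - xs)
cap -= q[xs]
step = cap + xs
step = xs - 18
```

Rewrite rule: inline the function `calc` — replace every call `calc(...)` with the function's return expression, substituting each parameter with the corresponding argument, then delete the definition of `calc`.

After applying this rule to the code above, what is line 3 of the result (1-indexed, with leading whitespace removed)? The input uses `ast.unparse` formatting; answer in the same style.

xs = print(5 - 4) - print(5 - (cap - xs))

Transformed code:
step = print(5 - xs // 40) * (step != 18)
step = print(5 - (37 > xs)) * (xs * 5)
xs = print(5 - 4) - print(5 - (cap - xs))
cap -= q[xs]
step = cap + xs
step = xs - 18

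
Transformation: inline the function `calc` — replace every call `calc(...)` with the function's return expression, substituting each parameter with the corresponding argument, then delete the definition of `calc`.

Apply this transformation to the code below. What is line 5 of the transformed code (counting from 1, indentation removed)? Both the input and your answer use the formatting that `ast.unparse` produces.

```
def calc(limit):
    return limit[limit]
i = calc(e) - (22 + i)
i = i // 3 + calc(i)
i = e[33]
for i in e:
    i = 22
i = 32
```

Transformed code:
i = e[e] - (22 + i)
i = i // 3 + i[i]
i = e[33]
for i in e:
    i = 22
i = 32

i = 22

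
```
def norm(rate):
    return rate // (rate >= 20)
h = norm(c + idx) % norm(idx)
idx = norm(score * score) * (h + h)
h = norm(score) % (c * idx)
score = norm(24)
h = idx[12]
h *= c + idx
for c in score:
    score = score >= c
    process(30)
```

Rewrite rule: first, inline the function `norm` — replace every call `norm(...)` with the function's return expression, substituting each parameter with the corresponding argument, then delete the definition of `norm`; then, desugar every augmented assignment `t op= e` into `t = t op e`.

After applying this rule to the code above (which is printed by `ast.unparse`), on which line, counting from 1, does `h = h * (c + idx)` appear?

Transformed code:
h = (c + idx) // (c + idx >= 20) % (idx // (idx >= 20))
idx = score * score // (score * score >= 20) * (h + h)
h = score // (score >= 20) % (c * idx)
score = 24 // (24 >= 20)
h = idx[12]
h = h * (c + idx)
for c in score:
    score = score >= c
    process(30)

6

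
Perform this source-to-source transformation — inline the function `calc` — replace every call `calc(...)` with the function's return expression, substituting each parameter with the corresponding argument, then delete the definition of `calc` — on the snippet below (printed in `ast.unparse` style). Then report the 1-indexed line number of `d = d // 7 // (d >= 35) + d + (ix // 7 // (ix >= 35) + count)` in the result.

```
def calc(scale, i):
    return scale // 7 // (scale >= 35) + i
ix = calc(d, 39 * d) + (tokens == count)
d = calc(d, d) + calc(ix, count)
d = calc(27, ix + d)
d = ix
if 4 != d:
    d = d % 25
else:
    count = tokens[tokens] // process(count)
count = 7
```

2

Transformed code:
ix = d // 7 // (d >= 35) + 39 * d + (tokens == count)
d = d // 7 // (d >= 35) + d + (ix // 7 // (ix >= 35) + count)
d = 27 // 7 // (27 >= 35) + (ix + d)
d = ix
if 4 != d:
    d = d % 25
else:
    count = tokens[tokens] // process(count)
count = 7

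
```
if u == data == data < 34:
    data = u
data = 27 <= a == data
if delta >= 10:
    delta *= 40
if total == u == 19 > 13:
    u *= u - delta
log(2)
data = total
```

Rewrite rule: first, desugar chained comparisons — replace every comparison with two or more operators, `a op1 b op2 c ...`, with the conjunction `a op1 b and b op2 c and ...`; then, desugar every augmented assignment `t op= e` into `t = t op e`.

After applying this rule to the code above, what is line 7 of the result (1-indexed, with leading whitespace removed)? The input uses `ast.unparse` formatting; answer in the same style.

Transformed code:
if u == data and data == data and (data < 34):
    data = u
data = 27 <= a and a == data
if delta >= 10:
    delta = delta * 40
if total == u and u == 19 and (19 > 13):
    u = u * (u - delta)
log(2)
data = total

u = u * (u - delta)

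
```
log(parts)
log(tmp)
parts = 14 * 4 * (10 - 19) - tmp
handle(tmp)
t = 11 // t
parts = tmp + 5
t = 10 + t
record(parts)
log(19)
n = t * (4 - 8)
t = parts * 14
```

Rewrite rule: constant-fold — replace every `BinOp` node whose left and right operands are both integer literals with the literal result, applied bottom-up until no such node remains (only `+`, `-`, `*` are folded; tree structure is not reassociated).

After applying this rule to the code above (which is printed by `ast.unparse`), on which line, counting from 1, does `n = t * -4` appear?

10

Transformed code:
log(parts)
log(tmp)
parts = -504 - tmp
handle(tmp)
t = 11 // t
parts = tmp + 5
t = 10 + t
record(parts)
log(19)
n = t * -4
t = parts * 14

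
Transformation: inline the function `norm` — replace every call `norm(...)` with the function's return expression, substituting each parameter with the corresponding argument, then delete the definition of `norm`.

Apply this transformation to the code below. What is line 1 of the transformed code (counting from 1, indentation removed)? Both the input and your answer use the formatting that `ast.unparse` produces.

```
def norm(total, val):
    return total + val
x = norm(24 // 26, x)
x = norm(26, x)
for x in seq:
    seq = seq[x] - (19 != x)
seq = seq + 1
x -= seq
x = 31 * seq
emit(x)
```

Transformed code:
x = 24 // 26 + x
x = 26 + x
for x in seq:
    seq = seq[x] - (19 != x)
seq = seq + 1
x -= seq
x = 31 * seq
emit(x)

x = 24 // 26 + x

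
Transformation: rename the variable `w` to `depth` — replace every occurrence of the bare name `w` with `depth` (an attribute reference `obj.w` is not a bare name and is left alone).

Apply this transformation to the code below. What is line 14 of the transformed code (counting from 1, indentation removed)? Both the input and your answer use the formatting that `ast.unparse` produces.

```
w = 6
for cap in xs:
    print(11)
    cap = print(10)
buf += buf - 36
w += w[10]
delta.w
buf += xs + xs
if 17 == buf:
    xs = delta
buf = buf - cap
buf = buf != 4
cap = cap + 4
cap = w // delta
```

cap = depth // delta

Transformed code:
depth = 6
for cap in xs:
    print(11)
    cap = print(10)
buf += buf - 36
depth += depth[10]
delta.w
buf += xs + xs
if 17 == buf:
    xs = delta
buf = buf - cap
buf = buf != 4
cap = cap + 4
cap = depth // delta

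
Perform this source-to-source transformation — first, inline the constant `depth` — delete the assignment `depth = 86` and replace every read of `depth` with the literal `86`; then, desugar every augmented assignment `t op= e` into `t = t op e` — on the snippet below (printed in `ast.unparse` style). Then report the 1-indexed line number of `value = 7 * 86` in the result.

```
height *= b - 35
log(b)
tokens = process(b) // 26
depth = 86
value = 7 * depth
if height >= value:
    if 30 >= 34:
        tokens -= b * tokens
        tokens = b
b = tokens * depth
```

4

Transformed code:
height = height * (b - 35)
log(b)
tokens = process(b) // 26
value = 7 * 86
if height >= value:
    if 30 >= 34:
        tokens = tokens - b * tokens
        tokens = b
b = tokens * 86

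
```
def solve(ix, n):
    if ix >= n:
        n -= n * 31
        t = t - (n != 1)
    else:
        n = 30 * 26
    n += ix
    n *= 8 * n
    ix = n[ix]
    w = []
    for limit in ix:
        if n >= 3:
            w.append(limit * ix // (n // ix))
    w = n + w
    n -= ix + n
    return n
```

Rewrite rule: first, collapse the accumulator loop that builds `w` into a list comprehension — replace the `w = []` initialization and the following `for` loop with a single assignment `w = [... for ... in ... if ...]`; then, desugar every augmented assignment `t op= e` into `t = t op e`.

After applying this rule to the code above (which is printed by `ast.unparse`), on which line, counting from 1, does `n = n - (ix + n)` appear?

12

Transformed code:
def solve(ix, n):
    if ix >= n:
        n = n - n * 31
        t = t - (n != 1)
    else:
        n = 30 * 26
    n = n + ix
    n = n * (8 * n)
    ix = n[ix]
    w = [limit * ix // (n // ix) for limit in ix if n >= 3]
    w = n + w
    n = n - (ix + n)
    return n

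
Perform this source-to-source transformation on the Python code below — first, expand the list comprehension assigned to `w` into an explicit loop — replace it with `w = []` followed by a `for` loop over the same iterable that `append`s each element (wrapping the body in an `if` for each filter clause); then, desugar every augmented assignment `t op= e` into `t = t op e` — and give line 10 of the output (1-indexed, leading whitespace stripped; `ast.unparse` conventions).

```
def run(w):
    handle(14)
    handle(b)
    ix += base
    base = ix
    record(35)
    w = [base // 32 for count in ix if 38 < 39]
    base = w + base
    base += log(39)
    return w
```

w.append(base // 32)

Transformed code:
def run(w):
    handle(14)
    handle(b)
    ix = ix + base
    base = ix
    record(35)
    w = []
    for count in ix:
        if 38 < 39:
            w.append(base // 32)
    base = w + base
    base = base + log(39)
    return w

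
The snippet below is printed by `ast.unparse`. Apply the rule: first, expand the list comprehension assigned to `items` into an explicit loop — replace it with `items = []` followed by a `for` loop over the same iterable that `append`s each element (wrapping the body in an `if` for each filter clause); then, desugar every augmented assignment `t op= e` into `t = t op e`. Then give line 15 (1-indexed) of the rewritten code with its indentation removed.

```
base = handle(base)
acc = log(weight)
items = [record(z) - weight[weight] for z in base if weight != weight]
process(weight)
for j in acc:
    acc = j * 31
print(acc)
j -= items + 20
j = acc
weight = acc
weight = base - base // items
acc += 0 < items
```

Transformed code:
base = handle(base)
acc = log(weight)
items = []
for z in base:
    if weight != weight:
        items.append(record(z) - weight[weight])
process(weight)
for j in acc:
    acc = j * 31
print(acc)
j = j - (items + 20)
j = acc
weight = acc
weight = base - base // items
acc = acc + (0 < items)

acc = acc + (0 < items)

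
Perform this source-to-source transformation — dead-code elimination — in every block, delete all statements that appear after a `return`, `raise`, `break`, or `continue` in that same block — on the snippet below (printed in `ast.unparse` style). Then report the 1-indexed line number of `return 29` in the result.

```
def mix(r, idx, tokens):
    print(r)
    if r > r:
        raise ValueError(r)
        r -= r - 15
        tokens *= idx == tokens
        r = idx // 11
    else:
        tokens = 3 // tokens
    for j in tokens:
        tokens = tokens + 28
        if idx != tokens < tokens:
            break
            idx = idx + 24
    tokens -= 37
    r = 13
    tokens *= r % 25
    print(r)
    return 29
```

15

Transformed code:
def mix(r, idx, tokens):
    print(r)
    if r > r:
        raise ValueError(r)
    else:
        tokens = 3 // tokens
    for j in tokens:
        tokens = tokens + 28
        if idx != tokens < tokens:
            break
    tokens -= 37
    r = 13
    tokens *= r % 25
    print(r)
    return 29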